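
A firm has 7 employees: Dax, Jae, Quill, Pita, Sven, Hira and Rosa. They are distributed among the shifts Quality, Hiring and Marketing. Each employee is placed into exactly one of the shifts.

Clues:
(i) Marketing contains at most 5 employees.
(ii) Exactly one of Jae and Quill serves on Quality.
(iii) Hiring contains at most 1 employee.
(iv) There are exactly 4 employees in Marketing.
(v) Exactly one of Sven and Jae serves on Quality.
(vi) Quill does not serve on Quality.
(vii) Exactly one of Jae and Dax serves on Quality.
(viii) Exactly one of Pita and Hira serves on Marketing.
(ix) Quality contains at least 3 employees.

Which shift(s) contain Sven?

Sven: Marketing

From (vi): Quill ∉ Quality.
(ii) (exactly one): Jae ∈ Quality.
(v) (exactly one): Sven ∉ Quality.
(vii) (exactly one): Dax ∉ Quality.
Suppose Sven ∈ Hiring: no assignment then satisfies all the clues, so Sven ∉ Hiring.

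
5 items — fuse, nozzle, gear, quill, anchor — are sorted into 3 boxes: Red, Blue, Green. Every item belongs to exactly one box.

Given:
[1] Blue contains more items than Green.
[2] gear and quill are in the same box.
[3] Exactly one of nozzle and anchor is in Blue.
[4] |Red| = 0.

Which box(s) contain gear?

gear: Blue

(4): Red already has 0, so the rest are out.
Suppose gear ∉ Blue: no assignment then satisfies all the clues, so gear ∈ Blue.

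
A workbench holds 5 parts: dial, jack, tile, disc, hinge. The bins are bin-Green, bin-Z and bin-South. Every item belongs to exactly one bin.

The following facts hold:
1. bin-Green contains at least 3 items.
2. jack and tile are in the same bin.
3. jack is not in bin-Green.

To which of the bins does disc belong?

From (3): jack ∉ bin-Green.
(2): tile matches jack: tile ∉ bin-Green.
(1): only 3 candidates remain for bin-Green, so all are in.

disc: bin-Green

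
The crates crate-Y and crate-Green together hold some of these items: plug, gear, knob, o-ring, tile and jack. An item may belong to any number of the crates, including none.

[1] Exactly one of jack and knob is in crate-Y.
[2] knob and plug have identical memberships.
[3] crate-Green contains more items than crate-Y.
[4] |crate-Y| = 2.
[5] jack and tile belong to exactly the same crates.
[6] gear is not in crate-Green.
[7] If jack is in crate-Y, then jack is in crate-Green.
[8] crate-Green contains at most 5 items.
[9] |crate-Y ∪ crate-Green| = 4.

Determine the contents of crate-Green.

crate-Green = {jack, knob, plug, tile}

From (6): gear ∉ crate-Green.
Suppose plug ∉ crate-Green: no assignment then satisfies all the clues, so plug ∈ crate-Green.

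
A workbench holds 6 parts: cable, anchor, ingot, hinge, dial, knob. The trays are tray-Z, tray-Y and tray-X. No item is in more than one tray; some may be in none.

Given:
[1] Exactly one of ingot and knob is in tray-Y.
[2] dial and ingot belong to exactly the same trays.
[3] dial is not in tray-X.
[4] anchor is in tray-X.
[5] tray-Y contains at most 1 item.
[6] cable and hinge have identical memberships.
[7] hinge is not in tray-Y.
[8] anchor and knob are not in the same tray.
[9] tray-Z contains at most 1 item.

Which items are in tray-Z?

From (3): dial ∉ tray-X.
From (4): anchor ∈ tray-X.
From (7): hinge ∉ tray-Y.
(2): ingot matches dial: ingot ∉ tray-X.
(6): cable matches hinge: cable ∉ tray-Y.
(8): knob ∉ tray-X.
Suppose cable ∈ tray-Z: no assignment then satisfies all the clues, so cable ∉ tray-Z.

tray-Z = {}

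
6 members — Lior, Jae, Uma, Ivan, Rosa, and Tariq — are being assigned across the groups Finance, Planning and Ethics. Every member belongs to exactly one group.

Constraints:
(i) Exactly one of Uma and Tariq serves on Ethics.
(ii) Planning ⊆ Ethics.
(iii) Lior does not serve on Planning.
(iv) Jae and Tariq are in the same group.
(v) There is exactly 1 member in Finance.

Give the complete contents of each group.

Finance = {Uma}; Planning = {}; Ethics = {Ivan, Jae, Lior, Rosa, Tariq}

From (iii): Lior ∉ Planning.
Suppose Lior ∈ Finance: no assignment then satisfies all the clues, so Lior ∉ Finance.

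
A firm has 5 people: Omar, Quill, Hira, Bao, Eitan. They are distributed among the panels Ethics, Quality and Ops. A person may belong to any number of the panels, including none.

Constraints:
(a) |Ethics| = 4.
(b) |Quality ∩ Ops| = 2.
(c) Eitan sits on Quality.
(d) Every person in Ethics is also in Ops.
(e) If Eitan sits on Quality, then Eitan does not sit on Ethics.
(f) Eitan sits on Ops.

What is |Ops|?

From (c): Eitan ∈ Quality.
From (f): Eitan ∈ Ops.
(e): Eitan ∉ Ethics.
(a): only 4 candidates remain for Ethics, so all are in.
(d) with Omar ∈ Ethics: Omar ∈ Ops.
(d) with Quill ∈ Ethics: Quill ∈ Ops.
(d) with Hira ∈ Ethics: Hira ∈ Ops.
(d) with Bao ∈ Ethics: Bao ∈ Ops.

5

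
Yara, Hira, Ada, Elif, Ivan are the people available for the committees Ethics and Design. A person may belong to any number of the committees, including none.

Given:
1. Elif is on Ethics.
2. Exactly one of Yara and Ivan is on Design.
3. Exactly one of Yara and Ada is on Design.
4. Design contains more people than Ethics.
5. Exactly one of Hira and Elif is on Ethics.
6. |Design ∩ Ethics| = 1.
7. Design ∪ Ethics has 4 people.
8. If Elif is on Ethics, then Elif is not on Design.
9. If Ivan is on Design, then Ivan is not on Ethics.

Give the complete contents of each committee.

From (1): Elif ∈ Ethics.
(5) (exactly one): Hira ∉ Ethics.
(8): Elif ∉ Design.
Suppose Yara ∈ Ethics: no assignment then satisfies all the clues, so Yara ∉ Ethics.

Ethics = {Ada, Elif}; Design = {Ada, Hira, Ivan}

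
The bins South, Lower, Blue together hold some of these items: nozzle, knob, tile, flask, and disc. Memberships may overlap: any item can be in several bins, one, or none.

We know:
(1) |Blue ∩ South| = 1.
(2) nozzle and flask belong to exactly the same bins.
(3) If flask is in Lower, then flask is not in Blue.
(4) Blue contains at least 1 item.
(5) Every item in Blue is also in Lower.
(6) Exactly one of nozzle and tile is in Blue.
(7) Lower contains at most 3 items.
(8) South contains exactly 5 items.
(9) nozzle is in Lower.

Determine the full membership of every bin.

South = {disc, flask, knob, nozzle, tile}; Lower = {flask, nozzle, tile}; Blue = {tile}

From (9): nozzle ∈ Lower.
(2): flask matches nozzle: flask ∈ Lower.
(3): flask ∉ Blue.
(8): only 5 candidates remain for South, so all are in.
(2): nozzle matches flask: nozzle ∉ Blue.
(6) (exactly one): tile ∈ Blue.
(5) with tile ∈ Blue: tile ∈ Lower.
(7): Lower already has 3, so the rest are out.
(5) contrapositive: knob ∉ Blue.
(5) contrapositive: disc ∉ Blue.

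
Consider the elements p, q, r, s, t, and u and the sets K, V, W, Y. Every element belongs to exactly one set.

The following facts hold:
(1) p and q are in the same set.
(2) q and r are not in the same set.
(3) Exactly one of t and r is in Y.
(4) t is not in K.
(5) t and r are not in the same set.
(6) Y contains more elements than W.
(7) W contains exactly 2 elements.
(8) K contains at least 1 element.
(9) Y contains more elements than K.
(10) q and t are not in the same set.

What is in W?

From (4): t ∉ K.
Suppose p ∉ W: no assignment then satisfies all the clues, so p ∈ W.

W = {p, q}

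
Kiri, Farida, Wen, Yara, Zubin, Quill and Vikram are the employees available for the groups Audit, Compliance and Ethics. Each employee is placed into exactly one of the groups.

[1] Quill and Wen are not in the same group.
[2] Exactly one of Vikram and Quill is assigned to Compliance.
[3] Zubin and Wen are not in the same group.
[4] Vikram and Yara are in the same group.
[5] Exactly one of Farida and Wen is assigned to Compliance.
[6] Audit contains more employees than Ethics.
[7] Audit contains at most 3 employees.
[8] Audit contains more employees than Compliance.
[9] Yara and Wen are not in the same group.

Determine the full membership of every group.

Audit = {Vikram, Yara, Zubin}; Compliance = {Farida, Quill}; Ethics = {Kiri, Wen}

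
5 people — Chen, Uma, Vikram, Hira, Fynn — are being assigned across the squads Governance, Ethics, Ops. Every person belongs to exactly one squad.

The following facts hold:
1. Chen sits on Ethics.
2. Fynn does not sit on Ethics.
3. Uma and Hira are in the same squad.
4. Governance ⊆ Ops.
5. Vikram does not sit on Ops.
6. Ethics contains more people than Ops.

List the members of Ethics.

Ethics = {Chen, Hira, Uma, Vikram}

From (1): Chen ∈ Ethics.
From (2): Fynn ∉ Ethics.
From (5): Vikram ∉ Ops.
(4) contrapositive: Vikram ∉ Governance.
Only one squad left: Vikram ∈ Ethics.
Suppose Uma ∉ Ethics: no assignment then satisfies all the clues, so Uma ∈ Ethics.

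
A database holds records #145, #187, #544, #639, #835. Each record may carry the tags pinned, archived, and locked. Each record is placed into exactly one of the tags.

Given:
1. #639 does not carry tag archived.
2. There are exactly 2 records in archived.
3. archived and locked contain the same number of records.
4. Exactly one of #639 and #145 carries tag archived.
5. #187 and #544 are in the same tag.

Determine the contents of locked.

locked = {#187, #544}

From (1): #639 ∉ archived.
(4) (exactly one): #145 ∈ archived.
Suppose #187 ∉ locked: no assignment then satisfies all the clues, so #187 ∈ locked.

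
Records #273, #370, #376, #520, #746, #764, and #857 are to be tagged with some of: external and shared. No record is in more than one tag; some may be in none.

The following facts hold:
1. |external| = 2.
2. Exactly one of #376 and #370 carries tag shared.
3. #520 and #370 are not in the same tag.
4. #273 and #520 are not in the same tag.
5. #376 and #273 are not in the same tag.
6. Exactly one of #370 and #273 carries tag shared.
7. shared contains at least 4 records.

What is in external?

external = {#376, #520}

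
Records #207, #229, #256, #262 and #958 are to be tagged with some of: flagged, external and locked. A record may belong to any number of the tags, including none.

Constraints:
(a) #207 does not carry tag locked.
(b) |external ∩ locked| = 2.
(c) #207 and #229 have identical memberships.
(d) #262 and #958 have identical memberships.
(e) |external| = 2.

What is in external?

external = {#262, #958}

From (a): #207 ∉ locked.
(c): #229 matches #207: #229 ∉ locked.
Suppose #207 ∈ external: no assignment then satisfies all the clues, so #207 ∉ external.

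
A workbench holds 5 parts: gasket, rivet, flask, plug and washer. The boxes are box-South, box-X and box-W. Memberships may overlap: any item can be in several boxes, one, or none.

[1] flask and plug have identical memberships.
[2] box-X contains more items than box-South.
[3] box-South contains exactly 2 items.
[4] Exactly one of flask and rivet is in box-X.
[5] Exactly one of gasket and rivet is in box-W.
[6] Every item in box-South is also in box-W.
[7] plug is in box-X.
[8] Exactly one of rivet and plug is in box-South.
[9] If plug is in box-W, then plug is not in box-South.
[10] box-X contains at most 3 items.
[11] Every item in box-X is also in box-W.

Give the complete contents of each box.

box-South = {rivet, washer}; box-X = {flask, plug, washer}; box-W = {flask, plug, rivet, washer}

From (7): plug ∈ box-X.
(1): flask matches plug: flask ∈ box-X.
(4) (exactly one): rivet ∉ box-X.
(11) with flask ∈ box-X: flask ∈ box-W.
(11) with plug ∈ box-X: plug ∈ box-W.
(9): plug ∉ box-South.
(1): flask matches plug: flask ∉ box-South.
(8) (exactly one): rivet ∈ box-South.
(6) with rivet ∈ box-South: rivet ∈ box-W.
(5) (exactly one): gasket ∉ box-W.
(6) contrapositive: gasket ∉ box-South.
Suppose washer ∉ box-X: no assignment then satisfies all the clues, so washer ∈ box-X.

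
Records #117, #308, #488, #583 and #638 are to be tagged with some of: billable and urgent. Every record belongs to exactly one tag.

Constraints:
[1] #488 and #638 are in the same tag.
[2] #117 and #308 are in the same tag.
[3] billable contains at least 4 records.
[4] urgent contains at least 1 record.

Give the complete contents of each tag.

billable = {#117, #308, #488, #638}; urgent = {#583}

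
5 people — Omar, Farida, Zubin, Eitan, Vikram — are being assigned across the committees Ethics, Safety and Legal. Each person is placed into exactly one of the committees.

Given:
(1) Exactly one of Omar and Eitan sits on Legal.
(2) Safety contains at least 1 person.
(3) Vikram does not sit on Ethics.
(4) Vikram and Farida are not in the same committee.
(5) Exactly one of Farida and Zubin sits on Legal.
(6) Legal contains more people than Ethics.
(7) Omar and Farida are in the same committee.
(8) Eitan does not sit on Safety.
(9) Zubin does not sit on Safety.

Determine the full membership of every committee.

Ethics = {}; Safety = {Farida, Omar}; Legal = {Eitan, Vikram, Zubin}

From (3): Vikram ∉ Ethics.
From (8): Eitan ∉ Safety.
From (9): Zubin ∉ Safety.
Suppose Omar ∈ Ethics: no assignment then satisfies all the clues, so Omar ∉ Ethics.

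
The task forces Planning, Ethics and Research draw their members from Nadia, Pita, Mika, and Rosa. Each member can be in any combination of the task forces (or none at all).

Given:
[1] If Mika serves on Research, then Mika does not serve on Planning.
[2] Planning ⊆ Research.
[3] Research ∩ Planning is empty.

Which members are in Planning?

Planning = {}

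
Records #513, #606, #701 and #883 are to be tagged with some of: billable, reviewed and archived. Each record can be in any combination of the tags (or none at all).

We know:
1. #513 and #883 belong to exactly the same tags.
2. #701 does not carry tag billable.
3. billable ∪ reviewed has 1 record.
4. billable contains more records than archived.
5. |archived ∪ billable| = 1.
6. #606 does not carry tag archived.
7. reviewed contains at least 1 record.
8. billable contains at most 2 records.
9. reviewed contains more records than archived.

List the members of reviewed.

reviewed = {#606}

From (2): #701 ∉ billable.
From (6): #606 ∉ archived.
Suppose #513 ∈ reviewed: no assignment then satisfies all the clues, so #513 ∉ reviewed.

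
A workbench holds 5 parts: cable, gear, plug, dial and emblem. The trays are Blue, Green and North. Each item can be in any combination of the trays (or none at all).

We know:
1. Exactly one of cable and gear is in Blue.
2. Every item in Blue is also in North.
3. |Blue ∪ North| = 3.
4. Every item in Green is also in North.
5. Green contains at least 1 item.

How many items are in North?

3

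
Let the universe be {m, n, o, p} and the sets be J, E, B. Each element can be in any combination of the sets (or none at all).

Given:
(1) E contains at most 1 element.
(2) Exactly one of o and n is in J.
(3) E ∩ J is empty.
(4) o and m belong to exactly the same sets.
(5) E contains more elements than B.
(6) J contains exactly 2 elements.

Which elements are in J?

J = {m, o}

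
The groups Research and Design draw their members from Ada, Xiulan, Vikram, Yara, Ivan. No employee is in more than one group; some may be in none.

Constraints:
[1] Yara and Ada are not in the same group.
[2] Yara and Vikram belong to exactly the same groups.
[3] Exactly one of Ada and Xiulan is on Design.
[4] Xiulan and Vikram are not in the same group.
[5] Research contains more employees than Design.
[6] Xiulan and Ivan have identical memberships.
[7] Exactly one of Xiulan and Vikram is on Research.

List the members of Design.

Design = {Ada}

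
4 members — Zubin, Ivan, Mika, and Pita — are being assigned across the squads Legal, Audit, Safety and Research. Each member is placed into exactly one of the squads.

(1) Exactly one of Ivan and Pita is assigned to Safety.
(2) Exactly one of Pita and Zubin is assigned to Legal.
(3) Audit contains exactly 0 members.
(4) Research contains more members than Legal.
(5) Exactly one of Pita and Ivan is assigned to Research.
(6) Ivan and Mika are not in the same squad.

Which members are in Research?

Research = {Mika, Pita}

(3): Audit already has 0, so the rest are out.
Suppose Zubin ∈ Research: no assignment then satisfies all the clues, so Zubin ∉ Research.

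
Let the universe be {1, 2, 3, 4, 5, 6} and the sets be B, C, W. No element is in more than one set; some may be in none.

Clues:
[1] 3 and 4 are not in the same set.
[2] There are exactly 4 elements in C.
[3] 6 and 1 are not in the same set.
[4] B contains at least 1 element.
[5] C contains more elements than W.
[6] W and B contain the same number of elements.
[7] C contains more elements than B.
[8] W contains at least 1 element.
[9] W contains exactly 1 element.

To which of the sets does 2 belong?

2: C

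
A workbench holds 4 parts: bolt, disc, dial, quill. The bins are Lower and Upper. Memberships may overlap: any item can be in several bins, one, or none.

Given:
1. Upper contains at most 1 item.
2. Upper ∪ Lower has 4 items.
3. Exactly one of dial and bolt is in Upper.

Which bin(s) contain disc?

disc: Lower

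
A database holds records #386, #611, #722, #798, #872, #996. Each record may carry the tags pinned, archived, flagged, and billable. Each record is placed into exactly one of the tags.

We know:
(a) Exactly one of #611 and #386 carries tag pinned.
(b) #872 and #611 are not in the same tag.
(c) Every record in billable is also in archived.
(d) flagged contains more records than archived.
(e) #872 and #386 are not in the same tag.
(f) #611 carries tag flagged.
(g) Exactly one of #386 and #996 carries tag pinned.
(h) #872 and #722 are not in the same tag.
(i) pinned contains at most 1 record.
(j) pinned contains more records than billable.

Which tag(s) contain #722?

#722: flagged

From (f): #611 ∈ flagged.
(a) (exactly one): #386 ∈ pinned.
(b): #872 ∉ flagged.
(e): #872 ∉ pinned.
(g) (exactly one): #996 ∉ pinned.
(i): pinned already has 1, so the rest are out.
Suppose #722 ∈ archived: no assignment then satisfies all the clues, so #722 ∉ archived.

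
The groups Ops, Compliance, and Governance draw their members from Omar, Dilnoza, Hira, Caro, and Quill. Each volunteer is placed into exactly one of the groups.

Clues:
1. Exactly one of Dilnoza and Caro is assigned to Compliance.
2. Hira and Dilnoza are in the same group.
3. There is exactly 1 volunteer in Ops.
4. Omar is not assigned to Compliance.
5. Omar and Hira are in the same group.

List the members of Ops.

Ops = {Quill}

From (4): Omar ∉ Compliance.
(5): Hira matches Omar: Hira ∉ Compliance.
(2): Dilnoza matches Hira: Dilnoza ∉ Compliance.
(1) (exactly one): Caro ∈ Compliance.
Suppose Omar ∈ Ops: no assignment then satisfies all the clues, so Omar ∉ Ops.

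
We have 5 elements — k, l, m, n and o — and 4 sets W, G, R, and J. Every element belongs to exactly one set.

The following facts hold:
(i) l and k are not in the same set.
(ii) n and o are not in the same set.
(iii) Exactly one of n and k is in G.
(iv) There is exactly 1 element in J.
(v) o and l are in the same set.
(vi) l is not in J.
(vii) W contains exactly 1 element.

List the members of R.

R = {l, o}

From (vi): l ∉ J.
(v): o matches l: o ∉ J.
Suppose k ∈ R: no assignment then satisfies all the clues, so k ∉ R.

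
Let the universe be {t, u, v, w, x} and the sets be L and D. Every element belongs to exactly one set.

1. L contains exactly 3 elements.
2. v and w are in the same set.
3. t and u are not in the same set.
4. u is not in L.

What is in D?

D = {u, x}

From (4): u ∉ L.
Only one set left: u ∈ D.
(3): t ∉ D.
Only one set left: t ∈ L.
Suppose v ∈ D: no assignment then satisfies all the clues, so v ∉ D.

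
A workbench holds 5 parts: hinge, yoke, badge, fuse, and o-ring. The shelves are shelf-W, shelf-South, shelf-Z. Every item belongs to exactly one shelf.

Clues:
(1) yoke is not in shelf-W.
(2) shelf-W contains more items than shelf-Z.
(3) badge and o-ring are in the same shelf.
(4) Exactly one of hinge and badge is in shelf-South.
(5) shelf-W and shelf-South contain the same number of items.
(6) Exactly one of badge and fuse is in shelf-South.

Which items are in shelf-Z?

shelf-Z = {yoke}

From (1): yoke ∉ shelf-W.
Suppose hinge ∈ shelf-Z: no assignment then satisfies all the clues, so hinge ∉ shelf-Z.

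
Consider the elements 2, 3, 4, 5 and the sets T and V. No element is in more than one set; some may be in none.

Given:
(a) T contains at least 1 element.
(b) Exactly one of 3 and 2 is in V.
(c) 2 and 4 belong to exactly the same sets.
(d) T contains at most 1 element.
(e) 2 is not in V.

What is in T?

From (e): 2 ∉ V.
(b) (exactly one): 3 ∈ V.
(c): 4 matches 2: 4 ∉ V.
Suppose 2 ∈ T: no assignment then satisfies all the clues, so 2 ∉ T.

T = {5}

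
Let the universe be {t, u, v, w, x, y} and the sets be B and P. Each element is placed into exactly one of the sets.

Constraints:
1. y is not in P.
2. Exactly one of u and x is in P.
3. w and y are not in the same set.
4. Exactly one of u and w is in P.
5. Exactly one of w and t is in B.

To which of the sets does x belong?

x: P

From (1): y ∉ P.
Only one set left: y ∈ B.
(3): w ∉ B.
(5) (exactly one): t ∈ B.
Only one set left: w ∈ P.
(4) (exactly one): u ∉ P.
Only one set left: u ∈ B.
(2) (exactly one): x ∈ P.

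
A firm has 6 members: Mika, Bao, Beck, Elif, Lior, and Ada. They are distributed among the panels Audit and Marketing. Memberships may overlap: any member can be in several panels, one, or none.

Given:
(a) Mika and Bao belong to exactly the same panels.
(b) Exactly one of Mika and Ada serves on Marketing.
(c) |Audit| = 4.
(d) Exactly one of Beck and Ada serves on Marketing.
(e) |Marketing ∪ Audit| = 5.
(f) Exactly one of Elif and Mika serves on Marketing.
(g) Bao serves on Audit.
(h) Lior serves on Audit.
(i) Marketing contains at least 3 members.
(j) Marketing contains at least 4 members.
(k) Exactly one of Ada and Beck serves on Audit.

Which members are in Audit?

Audit = {Ada, Bao, Lior, Mika}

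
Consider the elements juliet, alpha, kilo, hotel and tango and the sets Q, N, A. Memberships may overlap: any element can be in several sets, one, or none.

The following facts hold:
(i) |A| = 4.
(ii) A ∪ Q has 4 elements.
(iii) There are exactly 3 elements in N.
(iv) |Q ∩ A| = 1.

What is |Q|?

1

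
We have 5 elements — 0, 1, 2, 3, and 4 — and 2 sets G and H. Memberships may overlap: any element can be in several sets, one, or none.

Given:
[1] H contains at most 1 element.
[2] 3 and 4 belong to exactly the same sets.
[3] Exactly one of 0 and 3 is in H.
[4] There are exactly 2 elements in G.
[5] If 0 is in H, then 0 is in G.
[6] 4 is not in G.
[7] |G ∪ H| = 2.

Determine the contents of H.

H = {0}

From (6): 4 ∉ G.
(2): 3 matches 4: 3 ∉ G.
Suppose 0 ∉ H: no assignment then satisfies all the clues, so 0 ∈ H.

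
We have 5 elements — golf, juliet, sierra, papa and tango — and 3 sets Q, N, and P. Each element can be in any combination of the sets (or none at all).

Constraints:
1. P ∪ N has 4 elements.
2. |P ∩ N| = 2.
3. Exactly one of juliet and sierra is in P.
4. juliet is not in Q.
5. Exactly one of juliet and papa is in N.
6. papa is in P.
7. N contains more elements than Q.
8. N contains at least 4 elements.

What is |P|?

2

From (4): juliet ∉ Q.
From (6): papa ∈ P.
Suppose golf ∉ N: no assignment then satisfies all the clues, so golf ∈ N.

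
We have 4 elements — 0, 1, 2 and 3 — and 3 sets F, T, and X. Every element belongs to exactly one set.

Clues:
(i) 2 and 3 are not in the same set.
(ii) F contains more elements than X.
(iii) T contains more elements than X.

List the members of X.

X = {}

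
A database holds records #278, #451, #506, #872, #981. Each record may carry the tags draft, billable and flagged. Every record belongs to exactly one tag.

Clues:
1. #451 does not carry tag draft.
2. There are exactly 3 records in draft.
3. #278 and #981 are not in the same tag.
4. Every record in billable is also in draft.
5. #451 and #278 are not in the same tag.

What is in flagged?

flagged = {#451, #981}

From (1): #451 ∉ draft.
(4) contrapositive: #451 ∉ billable.
Only one tag left: #451 ∈ flagged.
(5): #278 ∉ flagged.
Suppose #506 ∈ flagged: no assignment then satisfies all the clues, so #506 ∉ flagged.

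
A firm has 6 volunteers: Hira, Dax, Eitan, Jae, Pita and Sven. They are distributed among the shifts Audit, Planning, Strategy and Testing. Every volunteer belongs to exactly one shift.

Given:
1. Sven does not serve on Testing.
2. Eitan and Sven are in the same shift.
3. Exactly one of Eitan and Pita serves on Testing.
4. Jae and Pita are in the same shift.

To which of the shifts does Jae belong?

Jae: Testing

From (1): Sven ∉ Testing.
(2): Eitan matches Sven: Eitan ∉ Testing.
(3) (exactly one): Pita ∈ Testing.
(4): Jae matches Pita: Jae ∉ Audit.
(4): Jae matches Pita: Jae ∉ Planning.
(4): Jae matches Pita: Jae ∉ Strategy.
(4): Jae matches Pita: Jae ∈ Testing.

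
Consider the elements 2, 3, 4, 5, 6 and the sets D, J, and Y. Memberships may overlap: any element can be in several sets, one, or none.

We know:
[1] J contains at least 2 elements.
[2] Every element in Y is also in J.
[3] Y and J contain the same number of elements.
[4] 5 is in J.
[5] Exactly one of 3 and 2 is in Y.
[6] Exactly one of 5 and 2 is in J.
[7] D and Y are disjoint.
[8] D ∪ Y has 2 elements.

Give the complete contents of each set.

D = {}; J = {3, 5}; Y = {3, 5}

From (4): 5 ∈ J.
(6) (exactly one): 2 ∉ J.
(2) contrapositive: 2 ∉ Y.
(5) (exactly one): 3 ∈ Y.
(7) (disjoint): 3 ∉ D.
(2) with 3 ∈ Y: 3 ∈ J.
Suppose 2 ∈ D: no assignment then satisfies all the clues, so 2 ∉ D.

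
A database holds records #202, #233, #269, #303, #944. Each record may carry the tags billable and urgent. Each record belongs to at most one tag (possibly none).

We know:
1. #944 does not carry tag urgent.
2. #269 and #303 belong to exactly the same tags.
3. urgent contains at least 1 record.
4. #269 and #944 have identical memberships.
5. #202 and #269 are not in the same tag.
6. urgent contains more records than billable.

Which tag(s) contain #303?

#303: none

From (1): #944 ∉ urgent.
(4): #269 matches #944: #269 ∉ urgent.
(2): #303 matches #269: #303 ∉ urgent.
Suppose #303 ∈ billable: no assignment then satisfies all the clues, so #303 ∉ billable.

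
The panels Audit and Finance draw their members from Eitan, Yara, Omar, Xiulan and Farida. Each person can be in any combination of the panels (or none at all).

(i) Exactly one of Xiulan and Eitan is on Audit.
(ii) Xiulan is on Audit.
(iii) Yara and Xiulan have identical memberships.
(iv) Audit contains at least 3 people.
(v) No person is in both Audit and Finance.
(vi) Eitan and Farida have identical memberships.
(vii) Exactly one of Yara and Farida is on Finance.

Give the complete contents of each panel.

From (ii): Xiulan ∈ Audit.
(i) (exactly one): Eitan ∉ Audit.
(iii): Yara matches Xiulan: Yara ∈ Audit.
(v) (disjoint): Yara ∉ Finance.
(v) (disjoint): Xiulan ∉ Finance.
(vi): Farida matches Eitan: Farida ∉ Audit.
(vii) (exactly one): Farida ∈ Finance.
(iv): only 3 candidates remain for Audit, so all are in.
(v) (disjoint): Omar ∉ Finance.
(vi): Eitan matches Farida: Eitan ∈ Finance.

Audit = {Omar, Xiulan, Yara}; Finance = {Eitan, Farida}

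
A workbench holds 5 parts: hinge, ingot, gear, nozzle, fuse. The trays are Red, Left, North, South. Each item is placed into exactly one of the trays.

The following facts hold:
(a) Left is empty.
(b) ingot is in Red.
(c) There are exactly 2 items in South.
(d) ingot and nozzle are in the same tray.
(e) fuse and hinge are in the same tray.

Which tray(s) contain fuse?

fuse: South

From (b): ingot ∈ Red.
(a): Left already has 0, so the rest are out.
(d): nozzle matches ingot: nozzle ∈ Red.
Suppose fuse ∈ Red: no assignment then satisfies all the clues, so fuse ∉ Red.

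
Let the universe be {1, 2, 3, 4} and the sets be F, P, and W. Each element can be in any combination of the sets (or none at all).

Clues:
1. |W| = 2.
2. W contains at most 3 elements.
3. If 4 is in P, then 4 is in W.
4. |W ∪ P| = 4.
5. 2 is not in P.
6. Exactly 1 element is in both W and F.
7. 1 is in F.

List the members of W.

W = {2, 4}

From (5): 2 ∉ P.
From (7): 1 ∈ F.
Suppose 1 ∈ W: no assignment then satisfies all the clues, so 1 ∉ W.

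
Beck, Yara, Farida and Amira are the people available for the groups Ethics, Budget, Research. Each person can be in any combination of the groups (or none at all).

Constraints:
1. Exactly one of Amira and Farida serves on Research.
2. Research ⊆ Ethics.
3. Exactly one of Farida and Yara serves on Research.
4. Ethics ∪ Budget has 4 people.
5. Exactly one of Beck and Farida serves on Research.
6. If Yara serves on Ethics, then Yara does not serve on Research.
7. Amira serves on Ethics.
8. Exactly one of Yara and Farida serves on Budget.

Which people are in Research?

From (7): Amira ∈ Ethics.
Suppose Beck ∈ Research: no assignment then satisfies all the clues, so Beck ∉ Research.

Research = {Farida}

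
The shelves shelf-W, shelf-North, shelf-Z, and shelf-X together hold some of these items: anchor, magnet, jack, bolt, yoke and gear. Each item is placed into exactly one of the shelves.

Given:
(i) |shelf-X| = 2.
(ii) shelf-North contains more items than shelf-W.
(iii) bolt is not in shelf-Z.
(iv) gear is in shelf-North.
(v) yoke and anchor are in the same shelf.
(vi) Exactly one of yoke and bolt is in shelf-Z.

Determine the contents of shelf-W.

shelf-W = {}

From (iii): bolt ∉ shelf-Z.
From (iv): gear ∈ shelf-North.
(vi) (exactly one): yoke ∈ shelf-Z.
(v): anchor matches yoke: anchor ∉ shelf-W.
(v): anchor matches yoke: anchor ∉ shelf-North.
(v): anchor matches yoke: anchor ∈ shelf-Z.
Suppose magnet ∈ shelf-W: no assignment then satisfies all the clues, so magnet ∉ shelf-W.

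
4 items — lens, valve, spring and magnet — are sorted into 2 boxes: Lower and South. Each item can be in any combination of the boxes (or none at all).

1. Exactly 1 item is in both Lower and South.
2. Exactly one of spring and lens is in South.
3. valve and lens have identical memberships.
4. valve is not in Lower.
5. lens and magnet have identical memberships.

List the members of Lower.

From (4): valve ∉ Lower.
(3): lens matches valve: lens ∉ Lower.
(5): magnet matches lens: magnet ∉ Lower.
Suppose spring ∉ Lower: no assignment then satisfies all the clues, so spring ∈ Lower.

Lower = {spring}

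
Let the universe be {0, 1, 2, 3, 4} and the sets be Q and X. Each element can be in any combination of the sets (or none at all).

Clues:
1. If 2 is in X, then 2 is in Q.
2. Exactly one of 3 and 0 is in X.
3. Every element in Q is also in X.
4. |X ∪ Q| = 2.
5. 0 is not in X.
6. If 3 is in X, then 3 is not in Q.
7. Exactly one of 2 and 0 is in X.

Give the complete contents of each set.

Q = {2}; X = {2, 3}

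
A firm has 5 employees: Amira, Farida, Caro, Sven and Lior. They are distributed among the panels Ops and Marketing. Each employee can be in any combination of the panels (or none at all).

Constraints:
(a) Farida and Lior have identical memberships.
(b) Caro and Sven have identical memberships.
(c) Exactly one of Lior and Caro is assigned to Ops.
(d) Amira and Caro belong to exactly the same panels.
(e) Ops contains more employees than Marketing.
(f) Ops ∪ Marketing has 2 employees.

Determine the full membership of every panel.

Ops = {Farida, Lior}; Marketing = {}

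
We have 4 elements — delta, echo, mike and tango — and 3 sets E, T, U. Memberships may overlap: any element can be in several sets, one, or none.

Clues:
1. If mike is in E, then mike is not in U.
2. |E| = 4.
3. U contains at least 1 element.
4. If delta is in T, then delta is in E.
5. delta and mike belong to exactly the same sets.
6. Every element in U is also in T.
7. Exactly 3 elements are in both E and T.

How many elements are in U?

(2): only 4 candidates remain for E, so all are in.
(1): mike ∉ U.
(5): delta matches mike: delta ∉ U.
Suppose delta ∉ T: no assignment then satisfies all the clues, so delta ∈ T.

1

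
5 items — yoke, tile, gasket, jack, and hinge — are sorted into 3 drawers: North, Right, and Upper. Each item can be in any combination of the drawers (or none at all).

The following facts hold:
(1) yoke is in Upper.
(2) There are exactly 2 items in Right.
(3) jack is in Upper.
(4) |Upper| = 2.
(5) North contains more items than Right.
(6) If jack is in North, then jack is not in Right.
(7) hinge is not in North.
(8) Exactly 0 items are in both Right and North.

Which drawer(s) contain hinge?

hinge: Right

From (1): yoke ∈ Upper.
From (3): jack ∈ Upper.
From (7): hinge ∉ North.
(4): Upper already has 2, so the rest are out.
Suppose hinge ∉ Right: no assignment then satisfies all the clues, so hinge ∈ Right.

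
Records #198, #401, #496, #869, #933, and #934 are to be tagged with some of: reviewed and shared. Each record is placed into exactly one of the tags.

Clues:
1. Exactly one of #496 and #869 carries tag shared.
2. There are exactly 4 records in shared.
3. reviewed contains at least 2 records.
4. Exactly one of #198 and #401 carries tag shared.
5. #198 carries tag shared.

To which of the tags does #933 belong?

#933: shared

From (5): #198 ∈ shared.
(4) (exactly one): #401 ∉ shared.
Only one tag left: #401 ∈ reviewed.
Suppose #933 ∈ reviewed: no assignment then satisfies all the clues, so #933 ∉ reviewed.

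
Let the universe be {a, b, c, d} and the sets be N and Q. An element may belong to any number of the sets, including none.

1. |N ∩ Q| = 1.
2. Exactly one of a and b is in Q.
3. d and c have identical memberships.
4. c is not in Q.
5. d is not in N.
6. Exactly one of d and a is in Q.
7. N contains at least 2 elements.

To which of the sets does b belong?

b: N

From (4): c ∉ Q.
From (5): d ∉ N.
(3): c matches d: c ∉ N.
(3): d matches c: d ∉ Q.
(6) (exactly one): a ∈ Q.
(7): only 2 candidates remain for N, so all are in.
(2) (exactly one): b ∉ Q.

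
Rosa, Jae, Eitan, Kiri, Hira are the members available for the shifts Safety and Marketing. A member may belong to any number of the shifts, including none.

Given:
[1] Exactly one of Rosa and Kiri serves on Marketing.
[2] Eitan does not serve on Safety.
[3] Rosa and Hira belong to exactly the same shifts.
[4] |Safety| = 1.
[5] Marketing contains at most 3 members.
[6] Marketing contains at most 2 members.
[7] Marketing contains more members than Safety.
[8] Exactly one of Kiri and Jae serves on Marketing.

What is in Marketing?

From (2): Eitan ∉ Safety.
Suppose Rosa ∈ Marketing: no assignment then satisfies all the clues, so Rosa ∉ Marketing.

Marketing = {Eitan, Kiri}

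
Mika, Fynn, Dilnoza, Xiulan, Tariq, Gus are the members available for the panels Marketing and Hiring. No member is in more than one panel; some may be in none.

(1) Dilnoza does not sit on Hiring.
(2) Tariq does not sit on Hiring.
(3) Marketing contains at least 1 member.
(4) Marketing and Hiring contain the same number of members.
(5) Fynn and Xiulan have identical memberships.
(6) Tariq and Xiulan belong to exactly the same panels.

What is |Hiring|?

1

From (1): Dilnoza ∉ Hiring.
From (2): Tariq ∉ Hiring.
(6): Xiulan matches Tariq: Xiulan ∉ Hiring.
(5): Fynn matches Xiulan: Fynn ∉ Hiring.
Suppose Fynn ∈ Marketing: no assignment then satisfies all the clues, so Fynn ∉ Marketing.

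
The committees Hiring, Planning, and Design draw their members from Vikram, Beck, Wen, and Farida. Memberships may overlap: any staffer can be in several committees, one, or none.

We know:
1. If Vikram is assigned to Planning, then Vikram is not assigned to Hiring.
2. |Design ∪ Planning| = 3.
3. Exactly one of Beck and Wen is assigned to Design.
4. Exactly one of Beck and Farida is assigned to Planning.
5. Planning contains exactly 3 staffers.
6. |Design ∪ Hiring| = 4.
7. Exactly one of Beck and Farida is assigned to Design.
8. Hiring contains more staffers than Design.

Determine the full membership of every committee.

Hiring = {Beck, Farida, Wen}; Planning = {Beck, Vikram, Wen}; Design = {Beck, Vikram}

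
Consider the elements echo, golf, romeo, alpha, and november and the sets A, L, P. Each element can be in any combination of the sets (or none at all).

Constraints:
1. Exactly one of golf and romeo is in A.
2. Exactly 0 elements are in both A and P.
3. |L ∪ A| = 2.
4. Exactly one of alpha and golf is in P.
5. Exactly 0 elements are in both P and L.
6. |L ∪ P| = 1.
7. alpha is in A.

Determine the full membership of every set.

A = {alpha, romeo}; L = {}; P = {golf}

From (7): alpha ∈ A.
Suppose echo ∈ A: no assignment then satisfies all the clues, so echo ∉ A.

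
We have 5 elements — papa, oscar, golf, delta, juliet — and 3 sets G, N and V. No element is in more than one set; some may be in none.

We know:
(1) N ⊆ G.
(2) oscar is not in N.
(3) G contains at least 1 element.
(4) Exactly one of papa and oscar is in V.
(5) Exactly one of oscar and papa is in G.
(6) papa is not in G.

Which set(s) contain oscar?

oscar: G

From (2): oscar ∉ N.
From (6): papa ∉ G.
(1) contrapositive: papa ∉ N.
(5) (exactly one): oscar ∈ G.
(4) (exactly one): papa ∈ V.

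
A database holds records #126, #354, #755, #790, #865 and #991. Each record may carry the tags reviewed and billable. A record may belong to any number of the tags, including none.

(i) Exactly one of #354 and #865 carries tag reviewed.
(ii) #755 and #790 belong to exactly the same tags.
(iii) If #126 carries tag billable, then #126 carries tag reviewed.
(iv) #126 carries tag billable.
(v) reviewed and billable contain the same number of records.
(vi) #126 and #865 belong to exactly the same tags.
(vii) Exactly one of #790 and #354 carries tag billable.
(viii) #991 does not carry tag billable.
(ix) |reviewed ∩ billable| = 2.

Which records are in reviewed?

reviewed = {#126, #865, #991}

From (iv): #126 ∈ billable.
From (viii): #991 ∉ billable.
(iii): #126 ∈ reviewed.
(vi): #865 matches #126: #865 ∈ reviewed.
(vi): #865 matches #126: #865 ∈ billable.
(i) (exactly one): #354 ∉ reviewed.
Suppose #755 ∈ reviewed: no assignment then satisfies all the clues, so #755 ∉ reviewed.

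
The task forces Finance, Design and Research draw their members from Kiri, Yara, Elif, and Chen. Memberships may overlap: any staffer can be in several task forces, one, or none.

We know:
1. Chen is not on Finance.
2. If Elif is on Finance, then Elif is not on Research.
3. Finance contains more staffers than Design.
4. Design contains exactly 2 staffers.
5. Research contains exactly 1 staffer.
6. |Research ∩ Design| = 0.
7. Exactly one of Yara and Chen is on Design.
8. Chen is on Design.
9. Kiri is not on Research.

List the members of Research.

Research = {Yara}

From (1): Chen ∉ Finance.
From (8): Chen ∈ Design.
From (9): Kiri ∉ Research.
(7) (exactly one): Yara ∉ Design.
Suppose Yara ∉ Research: no assignment then satisfies all the clues, so Yara ∈ Research.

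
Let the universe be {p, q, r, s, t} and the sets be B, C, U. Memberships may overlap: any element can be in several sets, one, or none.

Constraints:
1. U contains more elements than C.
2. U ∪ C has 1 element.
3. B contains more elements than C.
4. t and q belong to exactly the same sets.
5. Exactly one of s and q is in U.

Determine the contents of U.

U = {s}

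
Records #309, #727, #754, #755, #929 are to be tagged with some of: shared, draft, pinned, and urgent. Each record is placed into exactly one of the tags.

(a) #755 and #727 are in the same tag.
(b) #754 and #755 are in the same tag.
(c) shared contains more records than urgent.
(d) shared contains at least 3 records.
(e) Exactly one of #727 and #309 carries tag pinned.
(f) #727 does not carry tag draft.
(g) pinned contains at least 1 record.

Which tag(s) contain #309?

#309: pinned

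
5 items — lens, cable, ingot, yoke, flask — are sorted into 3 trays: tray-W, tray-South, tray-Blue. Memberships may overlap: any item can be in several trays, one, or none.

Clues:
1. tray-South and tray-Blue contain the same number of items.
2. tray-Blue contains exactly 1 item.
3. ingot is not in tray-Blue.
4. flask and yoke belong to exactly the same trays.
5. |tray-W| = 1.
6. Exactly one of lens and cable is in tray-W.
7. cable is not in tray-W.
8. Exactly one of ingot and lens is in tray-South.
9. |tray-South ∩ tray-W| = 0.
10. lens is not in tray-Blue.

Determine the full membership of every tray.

From (3): ingot ∉ tray-Blue.
From (7): cable ∉ tray-W.
From (10): lens ∉ tray-Blue.
(6) (exactly one): lens ∈ tray-W.
(5): tray-W already has 1, so the rest are out.
Suppose lens ∈ tray-South: no assignment then satisfies all the clues, so lens ∉ tray-South.

tray-W = {lens}; tray-South = {ingot}; tray-Blue = {cable}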